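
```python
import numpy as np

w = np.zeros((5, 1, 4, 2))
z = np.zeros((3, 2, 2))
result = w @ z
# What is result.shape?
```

(5, 3, 4, 2)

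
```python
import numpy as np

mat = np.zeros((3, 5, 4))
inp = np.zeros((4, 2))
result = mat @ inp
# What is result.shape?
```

(3, 5, 2)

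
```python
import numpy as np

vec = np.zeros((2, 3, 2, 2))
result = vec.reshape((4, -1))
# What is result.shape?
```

(4, 6)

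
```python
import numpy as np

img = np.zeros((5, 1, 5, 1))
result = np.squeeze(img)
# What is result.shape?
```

(5, 5)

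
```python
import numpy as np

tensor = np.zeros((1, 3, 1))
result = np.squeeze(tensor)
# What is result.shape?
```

(3,)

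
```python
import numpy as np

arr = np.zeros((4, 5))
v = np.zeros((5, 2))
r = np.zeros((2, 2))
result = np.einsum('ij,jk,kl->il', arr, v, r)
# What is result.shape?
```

(4, 2)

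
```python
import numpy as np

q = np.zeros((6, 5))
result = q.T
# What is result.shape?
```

(5, 6)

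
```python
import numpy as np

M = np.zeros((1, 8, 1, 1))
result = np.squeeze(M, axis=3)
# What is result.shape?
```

(1, 8, 1)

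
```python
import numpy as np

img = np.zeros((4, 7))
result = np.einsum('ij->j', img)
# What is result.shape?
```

(7,)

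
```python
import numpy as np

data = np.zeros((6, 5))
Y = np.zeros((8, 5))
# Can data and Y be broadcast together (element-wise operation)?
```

No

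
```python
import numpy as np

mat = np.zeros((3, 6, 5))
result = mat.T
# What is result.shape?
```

(5, 6, 3)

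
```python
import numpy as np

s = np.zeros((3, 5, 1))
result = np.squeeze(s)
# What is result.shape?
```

(3, 5)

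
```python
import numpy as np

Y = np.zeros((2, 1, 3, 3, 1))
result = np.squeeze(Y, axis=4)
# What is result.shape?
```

(2, 1, 3, 3)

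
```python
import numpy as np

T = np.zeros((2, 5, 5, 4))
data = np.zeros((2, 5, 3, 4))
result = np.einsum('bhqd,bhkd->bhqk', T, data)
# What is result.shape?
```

(2, 5, 5, 3)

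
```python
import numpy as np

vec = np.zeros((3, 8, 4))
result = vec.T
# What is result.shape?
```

(4, 8, 3)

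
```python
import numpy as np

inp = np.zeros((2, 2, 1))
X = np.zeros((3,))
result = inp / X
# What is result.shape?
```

(2, 2, 3)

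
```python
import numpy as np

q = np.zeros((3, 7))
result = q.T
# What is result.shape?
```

(7, 3)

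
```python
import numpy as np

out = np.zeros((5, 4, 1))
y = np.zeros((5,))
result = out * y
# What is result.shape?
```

(5, 4, 5)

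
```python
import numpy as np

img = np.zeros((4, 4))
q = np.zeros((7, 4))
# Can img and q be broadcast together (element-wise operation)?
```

No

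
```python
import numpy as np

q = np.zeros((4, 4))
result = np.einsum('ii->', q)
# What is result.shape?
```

()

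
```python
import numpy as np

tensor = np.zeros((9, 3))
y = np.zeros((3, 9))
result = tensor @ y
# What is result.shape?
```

(9, 9)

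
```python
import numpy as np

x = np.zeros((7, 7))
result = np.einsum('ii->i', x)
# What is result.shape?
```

(7,)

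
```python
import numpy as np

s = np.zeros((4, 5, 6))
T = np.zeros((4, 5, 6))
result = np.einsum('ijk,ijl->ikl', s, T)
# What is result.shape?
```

(4, 6, 6)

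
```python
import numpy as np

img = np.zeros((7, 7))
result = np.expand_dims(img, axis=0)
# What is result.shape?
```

(1, 7, 7)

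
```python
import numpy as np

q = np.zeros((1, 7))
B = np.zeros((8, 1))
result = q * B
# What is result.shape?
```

(8, 7)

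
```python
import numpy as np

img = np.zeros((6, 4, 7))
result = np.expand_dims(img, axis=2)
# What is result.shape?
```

(6, 4, 1, 7)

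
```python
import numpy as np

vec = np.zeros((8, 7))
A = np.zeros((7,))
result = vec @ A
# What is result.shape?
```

(8,)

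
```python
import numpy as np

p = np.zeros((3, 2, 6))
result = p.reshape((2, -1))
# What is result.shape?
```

(2, 18)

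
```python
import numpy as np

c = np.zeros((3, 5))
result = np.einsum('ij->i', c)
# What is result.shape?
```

(3,)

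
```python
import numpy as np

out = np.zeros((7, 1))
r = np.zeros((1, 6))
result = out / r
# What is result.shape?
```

(7, 6)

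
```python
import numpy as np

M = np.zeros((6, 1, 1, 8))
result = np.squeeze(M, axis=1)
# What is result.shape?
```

(6, 1, 8)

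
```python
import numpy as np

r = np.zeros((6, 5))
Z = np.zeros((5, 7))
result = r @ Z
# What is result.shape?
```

(6, 7)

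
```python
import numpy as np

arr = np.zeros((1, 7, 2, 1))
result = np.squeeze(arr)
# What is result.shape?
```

(7, 2)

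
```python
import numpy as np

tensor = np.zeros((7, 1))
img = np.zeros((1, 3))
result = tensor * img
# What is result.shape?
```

(7, 3)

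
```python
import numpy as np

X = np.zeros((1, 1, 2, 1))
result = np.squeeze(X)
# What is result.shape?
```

(2,)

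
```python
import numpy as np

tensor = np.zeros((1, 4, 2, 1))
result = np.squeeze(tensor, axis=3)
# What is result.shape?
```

(1, 4, 2)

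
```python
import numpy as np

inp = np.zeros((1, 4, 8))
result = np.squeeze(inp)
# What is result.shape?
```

(4, 8)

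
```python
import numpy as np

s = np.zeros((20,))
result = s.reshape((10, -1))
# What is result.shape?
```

(10, 2)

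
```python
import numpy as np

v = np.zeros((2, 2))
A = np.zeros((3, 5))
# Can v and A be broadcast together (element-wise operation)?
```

No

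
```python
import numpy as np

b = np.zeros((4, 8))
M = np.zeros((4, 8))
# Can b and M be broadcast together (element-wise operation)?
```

Yes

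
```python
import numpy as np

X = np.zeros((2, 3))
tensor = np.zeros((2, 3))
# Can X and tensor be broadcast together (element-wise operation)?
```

Yes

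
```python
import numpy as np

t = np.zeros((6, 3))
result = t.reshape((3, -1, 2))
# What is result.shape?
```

(3, 3, 2)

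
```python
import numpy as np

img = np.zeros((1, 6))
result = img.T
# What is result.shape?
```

(6, 1)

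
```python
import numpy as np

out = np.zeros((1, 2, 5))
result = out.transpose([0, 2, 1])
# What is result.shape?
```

(1, 5, 2)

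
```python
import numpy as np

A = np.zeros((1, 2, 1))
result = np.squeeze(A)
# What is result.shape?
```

(2,)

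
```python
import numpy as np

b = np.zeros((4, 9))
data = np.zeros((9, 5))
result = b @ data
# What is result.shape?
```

(4, 5)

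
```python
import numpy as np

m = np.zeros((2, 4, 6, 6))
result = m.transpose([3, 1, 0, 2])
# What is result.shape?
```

(6, 4, 2, 6)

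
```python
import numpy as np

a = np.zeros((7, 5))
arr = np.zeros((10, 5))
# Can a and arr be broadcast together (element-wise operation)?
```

No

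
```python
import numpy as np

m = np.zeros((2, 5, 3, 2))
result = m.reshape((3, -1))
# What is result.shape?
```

(3, 20)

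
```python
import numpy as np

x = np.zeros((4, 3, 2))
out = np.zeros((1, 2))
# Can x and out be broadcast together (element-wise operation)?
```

Yes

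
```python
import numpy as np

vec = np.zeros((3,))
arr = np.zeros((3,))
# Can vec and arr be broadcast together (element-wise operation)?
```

Yes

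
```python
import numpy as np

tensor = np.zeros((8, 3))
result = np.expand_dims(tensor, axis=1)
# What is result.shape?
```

(8, 1, 3)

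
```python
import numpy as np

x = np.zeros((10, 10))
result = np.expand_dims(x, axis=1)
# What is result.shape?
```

(10, 1, 10)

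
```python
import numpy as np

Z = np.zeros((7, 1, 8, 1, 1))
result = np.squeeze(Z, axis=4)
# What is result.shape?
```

(7, 1, 8, 1)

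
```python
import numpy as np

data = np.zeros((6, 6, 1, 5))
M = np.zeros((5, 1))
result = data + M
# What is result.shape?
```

(6, 6, 5, 5)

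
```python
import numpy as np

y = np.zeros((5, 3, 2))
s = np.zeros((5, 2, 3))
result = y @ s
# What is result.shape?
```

(5, 3, 3)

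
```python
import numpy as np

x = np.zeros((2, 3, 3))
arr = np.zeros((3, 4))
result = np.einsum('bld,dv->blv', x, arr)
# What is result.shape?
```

(2, 3, 4)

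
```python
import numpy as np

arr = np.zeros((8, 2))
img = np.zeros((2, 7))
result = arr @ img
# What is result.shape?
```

(8, 7)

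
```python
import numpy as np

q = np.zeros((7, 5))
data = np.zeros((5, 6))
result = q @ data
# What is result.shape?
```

(7, 6)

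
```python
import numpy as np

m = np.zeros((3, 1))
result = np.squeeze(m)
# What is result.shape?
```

(3,)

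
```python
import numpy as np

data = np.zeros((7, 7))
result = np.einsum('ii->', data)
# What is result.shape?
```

()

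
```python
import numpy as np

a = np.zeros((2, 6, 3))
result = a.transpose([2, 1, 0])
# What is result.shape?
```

(3, 6, 2)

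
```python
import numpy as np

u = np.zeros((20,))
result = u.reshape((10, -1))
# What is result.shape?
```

(10, 2)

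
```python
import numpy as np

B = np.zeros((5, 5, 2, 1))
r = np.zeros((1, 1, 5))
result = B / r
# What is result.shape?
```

(5, 5, 2, 5)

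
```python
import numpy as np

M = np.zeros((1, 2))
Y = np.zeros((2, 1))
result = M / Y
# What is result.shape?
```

(2, 2)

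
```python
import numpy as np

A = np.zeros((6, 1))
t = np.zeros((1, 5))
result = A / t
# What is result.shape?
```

(6, 5)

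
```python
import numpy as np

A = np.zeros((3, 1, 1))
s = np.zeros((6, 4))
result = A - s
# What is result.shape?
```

(3, 6, 4)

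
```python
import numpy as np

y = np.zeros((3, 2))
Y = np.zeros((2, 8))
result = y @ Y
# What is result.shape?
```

(3, 8)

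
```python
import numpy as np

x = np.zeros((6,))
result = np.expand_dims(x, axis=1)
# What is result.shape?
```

(6, 1)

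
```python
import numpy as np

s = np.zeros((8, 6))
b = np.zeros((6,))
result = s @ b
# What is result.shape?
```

(8,)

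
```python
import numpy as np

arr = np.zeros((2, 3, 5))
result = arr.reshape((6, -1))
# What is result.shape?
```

(6, 5)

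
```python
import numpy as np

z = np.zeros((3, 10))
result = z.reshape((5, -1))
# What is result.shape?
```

(5, 6)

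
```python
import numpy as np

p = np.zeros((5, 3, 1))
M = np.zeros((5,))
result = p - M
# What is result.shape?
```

(5, 3, 5)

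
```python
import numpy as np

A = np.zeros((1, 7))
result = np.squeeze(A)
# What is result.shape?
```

(7,)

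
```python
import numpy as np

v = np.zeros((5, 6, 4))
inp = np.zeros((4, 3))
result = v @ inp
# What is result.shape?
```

(5, 6, 3)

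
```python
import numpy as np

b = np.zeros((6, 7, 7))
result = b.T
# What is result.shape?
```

(7, 7, 6)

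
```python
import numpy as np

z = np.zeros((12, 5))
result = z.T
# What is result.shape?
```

(5, 12)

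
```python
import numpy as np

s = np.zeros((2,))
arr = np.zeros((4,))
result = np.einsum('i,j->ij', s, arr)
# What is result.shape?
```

(2, 4)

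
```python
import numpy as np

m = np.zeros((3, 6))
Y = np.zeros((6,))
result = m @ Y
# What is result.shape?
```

(3,)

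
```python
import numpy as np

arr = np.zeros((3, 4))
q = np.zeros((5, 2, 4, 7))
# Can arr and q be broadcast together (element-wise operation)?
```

No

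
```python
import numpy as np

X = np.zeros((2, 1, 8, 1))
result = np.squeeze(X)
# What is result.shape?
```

(2, 8)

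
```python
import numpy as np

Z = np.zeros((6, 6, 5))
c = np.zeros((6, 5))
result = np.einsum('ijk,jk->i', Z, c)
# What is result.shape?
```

(6,)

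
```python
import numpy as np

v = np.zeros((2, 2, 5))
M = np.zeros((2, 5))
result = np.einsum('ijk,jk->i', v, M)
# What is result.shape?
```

(2,)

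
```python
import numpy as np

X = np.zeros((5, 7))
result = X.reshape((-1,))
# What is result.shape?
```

(35,)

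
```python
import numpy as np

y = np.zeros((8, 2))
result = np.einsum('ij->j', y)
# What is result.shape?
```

(2,)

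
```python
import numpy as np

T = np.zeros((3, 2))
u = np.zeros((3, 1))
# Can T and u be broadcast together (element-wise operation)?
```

Yes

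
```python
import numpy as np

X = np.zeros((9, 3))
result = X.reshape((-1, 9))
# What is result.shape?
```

(3, 9)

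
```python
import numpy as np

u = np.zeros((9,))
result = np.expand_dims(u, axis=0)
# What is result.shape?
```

(1, 9)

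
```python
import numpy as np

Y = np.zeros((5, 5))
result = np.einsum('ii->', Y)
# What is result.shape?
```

()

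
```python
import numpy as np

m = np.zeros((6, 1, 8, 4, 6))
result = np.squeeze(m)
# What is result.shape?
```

(6, 8, 4, 6)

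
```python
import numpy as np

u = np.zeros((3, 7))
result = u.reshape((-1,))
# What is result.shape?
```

(21,)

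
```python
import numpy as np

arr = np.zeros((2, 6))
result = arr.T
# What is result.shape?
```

(6, 2)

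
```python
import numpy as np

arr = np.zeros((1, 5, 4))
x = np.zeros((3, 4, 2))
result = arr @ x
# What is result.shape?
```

(3, 5, 2)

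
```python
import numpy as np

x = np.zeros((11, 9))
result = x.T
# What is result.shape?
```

(9, 11)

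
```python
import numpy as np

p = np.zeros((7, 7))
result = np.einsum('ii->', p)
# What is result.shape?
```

()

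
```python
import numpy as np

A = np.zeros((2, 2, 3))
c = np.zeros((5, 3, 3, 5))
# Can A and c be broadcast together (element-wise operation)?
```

No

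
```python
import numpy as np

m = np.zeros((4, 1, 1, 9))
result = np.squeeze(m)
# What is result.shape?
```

(4, 9)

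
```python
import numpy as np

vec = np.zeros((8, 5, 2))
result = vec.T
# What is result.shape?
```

(2, 5, 8)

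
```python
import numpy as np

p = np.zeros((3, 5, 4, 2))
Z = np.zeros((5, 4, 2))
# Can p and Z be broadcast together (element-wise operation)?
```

Yes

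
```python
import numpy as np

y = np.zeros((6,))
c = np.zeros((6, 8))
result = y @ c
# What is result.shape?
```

(8,)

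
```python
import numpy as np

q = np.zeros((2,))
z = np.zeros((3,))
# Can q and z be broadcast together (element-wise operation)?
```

No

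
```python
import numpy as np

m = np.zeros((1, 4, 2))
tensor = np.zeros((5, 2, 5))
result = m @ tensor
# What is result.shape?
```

(5, 4, 5)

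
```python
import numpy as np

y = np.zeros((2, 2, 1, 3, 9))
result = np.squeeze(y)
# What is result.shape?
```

(2, 2, 3, 9)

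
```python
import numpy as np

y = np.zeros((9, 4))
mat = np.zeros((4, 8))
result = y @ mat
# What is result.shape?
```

(9, 8)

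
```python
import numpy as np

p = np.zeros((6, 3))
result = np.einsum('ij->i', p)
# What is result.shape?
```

(6,)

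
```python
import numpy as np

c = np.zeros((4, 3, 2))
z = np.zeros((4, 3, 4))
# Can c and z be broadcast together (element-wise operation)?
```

No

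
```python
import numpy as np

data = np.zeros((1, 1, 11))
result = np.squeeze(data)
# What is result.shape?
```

(11,)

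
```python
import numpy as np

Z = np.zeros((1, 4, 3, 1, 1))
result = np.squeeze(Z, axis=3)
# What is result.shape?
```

(1, 4, 3, 1)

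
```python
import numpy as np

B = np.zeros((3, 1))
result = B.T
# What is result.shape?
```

(1, 3)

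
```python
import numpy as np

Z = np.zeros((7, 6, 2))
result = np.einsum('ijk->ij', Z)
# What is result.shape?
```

(7, 6)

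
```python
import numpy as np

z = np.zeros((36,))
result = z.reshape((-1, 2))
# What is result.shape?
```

(18, 2)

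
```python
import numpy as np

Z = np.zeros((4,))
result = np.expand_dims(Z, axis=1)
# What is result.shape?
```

(4, 1)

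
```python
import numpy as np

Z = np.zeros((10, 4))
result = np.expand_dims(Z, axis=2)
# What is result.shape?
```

(10, 4, 1)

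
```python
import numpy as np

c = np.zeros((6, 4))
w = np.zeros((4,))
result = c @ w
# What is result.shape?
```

(6,)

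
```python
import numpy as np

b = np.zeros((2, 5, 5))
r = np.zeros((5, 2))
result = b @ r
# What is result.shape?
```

(2, 5, 2)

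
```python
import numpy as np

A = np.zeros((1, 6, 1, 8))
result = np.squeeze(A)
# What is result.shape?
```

(6, 8)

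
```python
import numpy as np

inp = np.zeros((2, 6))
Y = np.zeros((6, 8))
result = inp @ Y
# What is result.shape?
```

(2, 8)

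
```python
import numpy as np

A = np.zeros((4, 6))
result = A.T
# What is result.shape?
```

(6, 4)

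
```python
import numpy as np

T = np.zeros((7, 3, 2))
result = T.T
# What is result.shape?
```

(2, 3, 7)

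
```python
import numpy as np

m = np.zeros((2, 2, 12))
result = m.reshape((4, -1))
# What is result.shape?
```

(4, 12)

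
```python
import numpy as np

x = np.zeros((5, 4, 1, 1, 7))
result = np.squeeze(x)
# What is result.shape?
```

(5, 4, 7)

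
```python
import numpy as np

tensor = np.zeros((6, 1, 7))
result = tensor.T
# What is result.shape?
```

(7, 1, 6)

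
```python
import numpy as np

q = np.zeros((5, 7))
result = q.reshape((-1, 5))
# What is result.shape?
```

(7, 5)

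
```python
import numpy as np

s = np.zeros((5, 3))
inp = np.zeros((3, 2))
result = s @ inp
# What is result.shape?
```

(5, 2)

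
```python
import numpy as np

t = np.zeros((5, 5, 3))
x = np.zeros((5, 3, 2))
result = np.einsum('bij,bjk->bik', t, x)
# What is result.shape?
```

(5, 5, 2)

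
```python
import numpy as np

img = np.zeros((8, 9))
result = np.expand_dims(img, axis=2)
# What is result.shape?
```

(8, 9, 1)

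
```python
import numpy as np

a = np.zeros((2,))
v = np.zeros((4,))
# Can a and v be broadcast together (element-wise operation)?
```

No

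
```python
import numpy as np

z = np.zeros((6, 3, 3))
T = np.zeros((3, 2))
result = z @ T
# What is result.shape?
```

(6, 3, 2)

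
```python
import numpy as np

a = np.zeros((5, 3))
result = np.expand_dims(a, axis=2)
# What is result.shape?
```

(5, 3, 1)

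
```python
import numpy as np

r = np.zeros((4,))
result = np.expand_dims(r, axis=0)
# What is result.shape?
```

(1, 4)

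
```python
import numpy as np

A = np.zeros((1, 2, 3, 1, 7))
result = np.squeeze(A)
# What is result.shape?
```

(2, 3, 7)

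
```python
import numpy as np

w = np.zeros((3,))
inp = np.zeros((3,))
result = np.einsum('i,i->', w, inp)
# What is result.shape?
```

()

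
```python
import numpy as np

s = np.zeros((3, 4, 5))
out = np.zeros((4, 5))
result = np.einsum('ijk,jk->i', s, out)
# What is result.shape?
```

(3,)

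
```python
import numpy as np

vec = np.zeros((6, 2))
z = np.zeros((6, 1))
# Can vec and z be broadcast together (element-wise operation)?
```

Yes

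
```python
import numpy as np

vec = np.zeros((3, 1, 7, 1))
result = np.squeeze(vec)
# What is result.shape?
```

(3, 7)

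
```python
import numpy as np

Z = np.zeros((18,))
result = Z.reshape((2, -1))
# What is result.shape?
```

(2, 9)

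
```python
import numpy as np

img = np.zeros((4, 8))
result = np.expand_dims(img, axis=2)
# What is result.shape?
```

(4, 8, 1)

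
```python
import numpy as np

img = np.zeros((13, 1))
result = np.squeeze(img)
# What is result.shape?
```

(13,)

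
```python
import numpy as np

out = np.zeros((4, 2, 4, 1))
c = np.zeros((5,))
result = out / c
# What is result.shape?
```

(4, 2, 4, 5)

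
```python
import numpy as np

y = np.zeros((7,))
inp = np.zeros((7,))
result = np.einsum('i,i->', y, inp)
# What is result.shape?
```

()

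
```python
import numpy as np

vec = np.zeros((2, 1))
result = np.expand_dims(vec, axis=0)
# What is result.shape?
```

(1, 2, 1)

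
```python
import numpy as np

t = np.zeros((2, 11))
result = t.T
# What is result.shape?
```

(11, 2)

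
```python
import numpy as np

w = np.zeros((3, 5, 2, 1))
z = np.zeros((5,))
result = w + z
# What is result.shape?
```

(3, 5, 2, 5)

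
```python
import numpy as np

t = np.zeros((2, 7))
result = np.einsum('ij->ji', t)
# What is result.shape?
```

(7, 2)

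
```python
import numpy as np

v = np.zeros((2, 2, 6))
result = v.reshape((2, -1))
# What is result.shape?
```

(2, 12)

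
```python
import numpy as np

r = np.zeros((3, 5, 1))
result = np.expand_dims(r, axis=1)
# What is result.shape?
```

(3, 1, 5, 1)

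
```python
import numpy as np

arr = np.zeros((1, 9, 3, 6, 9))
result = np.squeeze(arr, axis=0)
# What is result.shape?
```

(9, 3, 6, 9)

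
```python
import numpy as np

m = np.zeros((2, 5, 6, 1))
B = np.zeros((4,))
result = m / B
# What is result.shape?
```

(2, 5, 6, 4)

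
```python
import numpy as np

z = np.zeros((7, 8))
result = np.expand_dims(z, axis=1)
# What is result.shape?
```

(7, 1, 8)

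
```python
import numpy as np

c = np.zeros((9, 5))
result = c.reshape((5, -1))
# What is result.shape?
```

(5, 9)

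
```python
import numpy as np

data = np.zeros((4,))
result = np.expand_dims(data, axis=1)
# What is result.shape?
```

(4, 1)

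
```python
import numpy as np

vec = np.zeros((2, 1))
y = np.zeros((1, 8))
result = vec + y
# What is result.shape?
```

(2, 8)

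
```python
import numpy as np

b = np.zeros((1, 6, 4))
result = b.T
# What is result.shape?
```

(4, 6, 1)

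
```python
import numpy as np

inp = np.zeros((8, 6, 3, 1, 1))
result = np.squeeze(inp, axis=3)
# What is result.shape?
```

(8, 6, 3, 1)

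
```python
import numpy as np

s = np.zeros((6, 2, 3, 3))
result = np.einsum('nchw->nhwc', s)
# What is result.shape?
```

(6, 3, 3, 2)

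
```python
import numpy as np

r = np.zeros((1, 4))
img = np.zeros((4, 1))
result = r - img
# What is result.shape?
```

(4, 4)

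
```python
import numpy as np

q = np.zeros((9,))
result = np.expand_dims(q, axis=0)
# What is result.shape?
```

(1, 9)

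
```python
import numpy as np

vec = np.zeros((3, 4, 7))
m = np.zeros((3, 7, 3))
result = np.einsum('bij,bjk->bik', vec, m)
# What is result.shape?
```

(3, 4, 3)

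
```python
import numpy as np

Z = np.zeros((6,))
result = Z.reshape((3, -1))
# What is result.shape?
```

(3, 2)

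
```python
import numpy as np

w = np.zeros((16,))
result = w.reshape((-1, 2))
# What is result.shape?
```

(8, 2)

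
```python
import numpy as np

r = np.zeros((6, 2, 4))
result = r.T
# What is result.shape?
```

(4, 2, 6)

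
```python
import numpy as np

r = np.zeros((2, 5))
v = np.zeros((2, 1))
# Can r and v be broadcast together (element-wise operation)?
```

Yes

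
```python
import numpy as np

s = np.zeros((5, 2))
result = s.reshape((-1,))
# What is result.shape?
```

(10,)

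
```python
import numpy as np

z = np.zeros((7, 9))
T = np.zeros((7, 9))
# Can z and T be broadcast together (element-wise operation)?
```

Yes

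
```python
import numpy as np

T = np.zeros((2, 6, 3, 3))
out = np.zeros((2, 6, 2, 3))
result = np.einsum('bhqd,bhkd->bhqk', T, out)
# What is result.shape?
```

(2, 6, 3, 2)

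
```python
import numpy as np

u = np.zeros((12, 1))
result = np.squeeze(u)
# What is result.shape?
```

(12,)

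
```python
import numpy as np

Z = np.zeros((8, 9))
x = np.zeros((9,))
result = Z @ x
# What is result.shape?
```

(8,)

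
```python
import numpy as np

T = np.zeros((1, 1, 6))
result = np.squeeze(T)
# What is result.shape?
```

(6,)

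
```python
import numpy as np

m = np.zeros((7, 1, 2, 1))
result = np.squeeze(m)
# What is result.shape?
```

(7, 2)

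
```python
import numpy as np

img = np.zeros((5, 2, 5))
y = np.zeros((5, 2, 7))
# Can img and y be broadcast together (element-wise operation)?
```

No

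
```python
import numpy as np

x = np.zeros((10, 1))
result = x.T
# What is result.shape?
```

(1, 10)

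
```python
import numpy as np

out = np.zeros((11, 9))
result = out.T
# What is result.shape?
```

(9, 11)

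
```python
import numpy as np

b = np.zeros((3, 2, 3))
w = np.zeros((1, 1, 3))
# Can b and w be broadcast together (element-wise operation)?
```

Yes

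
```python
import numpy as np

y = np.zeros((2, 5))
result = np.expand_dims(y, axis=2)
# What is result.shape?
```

(2, 5, 1)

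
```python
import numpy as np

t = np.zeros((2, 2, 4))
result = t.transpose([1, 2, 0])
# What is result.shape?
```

(2, 4, 2)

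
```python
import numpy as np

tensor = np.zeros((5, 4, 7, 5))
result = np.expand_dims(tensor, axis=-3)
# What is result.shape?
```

(5, 4, 1, 7, 5)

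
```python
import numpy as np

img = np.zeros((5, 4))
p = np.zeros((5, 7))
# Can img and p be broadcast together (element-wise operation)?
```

No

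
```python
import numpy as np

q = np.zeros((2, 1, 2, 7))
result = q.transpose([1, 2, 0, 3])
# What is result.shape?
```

(1, 2, 2, 7)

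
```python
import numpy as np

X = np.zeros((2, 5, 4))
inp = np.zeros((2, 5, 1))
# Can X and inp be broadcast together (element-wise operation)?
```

Yes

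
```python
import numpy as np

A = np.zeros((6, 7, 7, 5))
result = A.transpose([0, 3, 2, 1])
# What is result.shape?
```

(6, 5, 7, 7)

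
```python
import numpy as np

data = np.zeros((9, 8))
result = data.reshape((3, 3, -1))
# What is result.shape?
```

(3, 3, 8)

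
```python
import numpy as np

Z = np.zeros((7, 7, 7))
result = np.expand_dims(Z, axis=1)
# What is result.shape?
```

(7, 1, 7, 7)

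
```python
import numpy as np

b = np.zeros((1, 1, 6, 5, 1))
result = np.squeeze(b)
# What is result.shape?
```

(6, 5)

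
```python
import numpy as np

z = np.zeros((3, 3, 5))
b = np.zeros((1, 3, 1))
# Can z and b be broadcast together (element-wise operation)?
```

Yes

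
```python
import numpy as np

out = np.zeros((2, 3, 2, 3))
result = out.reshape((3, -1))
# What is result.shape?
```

(3, 12)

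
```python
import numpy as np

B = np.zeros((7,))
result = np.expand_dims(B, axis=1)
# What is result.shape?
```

(7, 1)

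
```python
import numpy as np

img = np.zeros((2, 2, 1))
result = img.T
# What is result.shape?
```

(1, 2, 2)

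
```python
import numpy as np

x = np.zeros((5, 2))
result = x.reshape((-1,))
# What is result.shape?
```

(10,)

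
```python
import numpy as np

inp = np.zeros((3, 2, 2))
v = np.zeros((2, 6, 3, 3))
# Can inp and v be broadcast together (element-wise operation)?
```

No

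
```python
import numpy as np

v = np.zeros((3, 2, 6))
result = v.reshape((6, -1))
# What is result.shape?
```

(6, 6)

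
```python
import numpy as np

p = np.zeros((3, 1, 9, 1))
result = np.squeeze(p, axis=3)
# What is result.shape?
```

(3, 1, 9)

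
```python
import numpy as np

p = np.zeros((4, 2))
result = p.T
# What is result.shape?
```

(2, 4)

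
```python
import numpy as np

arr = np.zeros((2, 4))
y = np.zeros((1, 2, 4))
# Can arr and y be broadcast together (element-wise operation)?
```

Yes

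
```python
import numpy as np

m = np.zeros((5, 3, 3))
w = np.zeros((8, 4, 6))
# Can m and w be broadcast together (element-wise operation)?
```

No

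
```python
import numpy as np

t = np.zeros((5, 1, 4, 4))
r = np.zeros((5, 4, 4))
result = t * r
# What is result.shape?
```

(5, 5, 4, 4)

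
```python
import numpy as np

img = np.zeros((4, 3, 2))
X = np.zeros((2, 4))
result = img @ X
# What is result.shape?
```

(4, 3, 4)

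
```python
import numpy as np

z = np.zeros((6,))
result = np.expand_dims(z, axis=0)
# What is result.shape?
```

(1, 6)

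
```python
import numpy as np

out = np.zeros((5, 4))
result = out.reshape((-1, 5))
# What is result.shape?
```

(4, 5)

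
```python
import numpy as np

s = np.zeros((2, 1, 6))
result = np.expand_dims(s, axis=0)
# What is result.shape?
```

(1, 2, 1, 6)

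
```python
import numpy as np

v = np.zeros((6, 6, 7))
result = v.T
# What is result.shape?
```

(7, 6, 6)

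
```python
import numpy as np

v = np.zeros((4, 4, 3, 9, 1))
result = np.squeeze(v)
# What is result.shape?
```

(4, 4, 3, 9)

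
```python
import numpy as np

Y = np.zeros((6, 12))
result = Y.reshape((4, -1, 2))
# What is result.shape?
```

(4, 9, 2)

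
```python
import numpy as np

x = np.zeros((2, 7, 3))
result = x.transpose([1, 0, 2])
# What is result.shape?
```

(7, 2, 3)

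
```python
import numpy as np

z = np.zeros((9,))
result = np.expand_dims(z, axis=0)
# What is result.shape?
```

(1, 9)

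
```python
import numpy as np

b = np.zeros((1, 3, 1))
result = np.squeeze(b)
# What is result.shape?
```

(3,)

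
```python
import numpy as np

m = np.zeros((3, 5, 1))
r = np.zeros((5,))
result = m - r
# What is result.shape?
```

(3, 5, 5)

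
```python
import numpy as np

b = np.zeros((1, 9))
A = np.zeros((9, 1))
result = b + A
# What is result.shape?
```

(9, 9)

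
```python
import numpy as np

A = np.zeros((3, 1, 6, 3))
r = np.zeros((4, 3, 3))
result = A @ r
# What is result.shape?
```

(3, 4, 6, 3)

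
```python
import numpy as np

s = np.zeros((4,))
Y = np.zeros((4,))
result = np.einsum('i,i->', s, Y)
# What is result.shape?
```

()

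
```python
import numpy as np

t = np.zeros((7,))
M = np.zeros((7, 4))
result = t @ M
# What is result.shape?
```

(4,)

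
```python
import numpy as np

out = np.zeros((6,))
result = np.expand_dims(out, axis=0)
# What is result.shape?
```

(1, 6)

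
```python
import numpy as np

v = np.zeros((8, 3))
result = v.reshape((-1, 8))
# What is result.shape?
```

(3, 8)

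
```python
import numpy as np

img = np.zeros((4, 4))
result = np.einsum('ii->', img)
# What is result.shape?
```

()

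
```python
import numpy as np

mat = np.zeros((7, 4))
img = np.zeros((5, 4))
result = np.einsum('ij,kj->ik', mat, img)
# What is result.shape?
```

(7, 5)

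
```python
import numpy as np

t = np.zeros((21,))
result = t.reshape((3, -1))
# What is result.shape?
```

(3, 7)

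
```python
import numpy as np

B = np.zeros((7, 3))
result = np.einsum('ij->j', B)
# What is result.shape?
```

(3,)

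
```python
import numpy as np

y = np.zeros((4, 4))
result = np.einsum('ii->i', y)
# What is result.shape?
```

(4,)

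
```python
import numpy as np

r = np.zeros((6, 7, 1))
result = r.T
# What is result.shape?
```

(1, 7, 6)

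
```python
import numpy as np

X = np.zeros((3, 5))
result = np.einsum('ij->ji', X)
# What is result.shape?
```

(5, 3)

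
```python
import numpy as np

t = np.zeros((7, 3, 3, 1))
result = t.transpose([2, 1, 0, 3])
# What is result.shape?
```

(3, 3, 7, 1)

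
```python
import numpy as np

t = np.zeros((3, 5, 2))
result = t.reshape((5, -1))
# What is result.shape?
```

(5, 6)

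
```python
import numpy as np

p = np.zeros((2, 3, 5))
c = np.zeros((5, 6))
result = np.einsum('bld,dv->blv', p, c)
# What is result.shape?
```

(2, 3, 6)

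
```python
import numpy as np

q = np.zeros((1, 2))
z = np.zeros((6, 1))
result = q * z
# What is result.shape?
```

(6, 2)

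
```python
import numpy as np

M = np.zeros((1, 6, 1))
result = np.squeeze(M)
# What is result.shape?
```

(6,)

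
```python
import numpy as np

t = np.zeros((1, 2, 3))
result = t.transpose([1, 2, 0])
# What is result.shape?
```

(2, 3, 1)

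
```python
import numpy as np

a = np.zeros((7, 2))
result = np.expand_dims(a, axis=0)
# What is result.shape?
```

(1, 7, 2)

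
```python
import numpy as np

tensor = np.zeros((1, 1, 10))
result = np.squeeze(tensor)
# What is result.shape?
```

(10,)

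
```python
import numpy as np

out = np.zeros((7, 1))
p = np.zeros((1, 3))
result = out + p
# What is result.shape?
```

(7, 3)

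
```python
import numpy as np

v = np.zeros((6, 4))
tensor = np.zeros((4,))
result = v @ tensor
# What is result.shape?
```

(6,)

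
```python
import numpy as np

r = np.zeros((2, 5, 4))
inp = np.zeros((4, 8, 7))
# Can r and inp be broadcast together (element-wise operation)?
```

No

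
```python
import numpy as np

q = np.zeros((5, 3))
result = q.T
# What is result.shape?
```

(3, 5)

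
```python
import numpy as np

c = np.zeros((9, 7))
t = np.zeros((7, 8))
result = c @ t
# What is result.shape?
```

(9, 8)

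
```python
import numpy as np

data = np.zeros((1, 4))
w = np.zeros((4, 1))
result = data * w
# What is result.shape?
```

(4, 4)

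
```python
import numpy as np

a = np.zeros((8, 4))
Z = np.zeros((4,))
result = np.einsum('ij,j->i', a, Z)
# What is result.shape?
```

(8,)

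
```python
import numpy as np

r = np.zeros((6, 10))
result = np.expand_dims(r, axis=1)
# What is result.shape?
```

(6, 1, 10)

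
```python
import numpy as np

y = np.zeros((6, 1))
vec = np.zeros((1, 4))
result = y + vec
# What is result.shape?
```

(6, 4)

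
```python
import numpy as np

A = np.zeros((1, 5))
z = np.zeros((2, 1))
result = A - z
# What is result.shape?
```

(2, 5)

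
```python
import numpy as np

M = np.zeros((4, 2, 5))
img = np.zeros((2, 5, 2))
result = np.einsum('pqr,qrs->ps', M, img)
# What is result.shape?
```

(4, 2)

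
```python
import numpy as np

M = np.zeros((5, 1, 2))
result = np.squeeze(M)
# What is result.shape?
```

(5, 2)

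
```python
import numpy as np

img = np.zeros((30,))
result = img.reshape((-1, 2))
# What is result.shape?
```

(15, 2)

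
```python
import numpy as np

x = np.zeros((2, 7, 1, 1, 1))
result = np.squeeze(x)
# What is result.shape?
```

(2, 7)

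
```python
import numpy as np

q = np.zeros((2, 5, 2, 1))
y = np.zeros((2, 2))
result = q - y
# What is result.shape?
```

(2, 5, 2, 2)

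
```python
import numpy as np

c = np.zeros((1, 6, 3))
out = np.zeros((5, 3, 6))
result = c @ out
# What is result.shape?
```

(5, 6, 6)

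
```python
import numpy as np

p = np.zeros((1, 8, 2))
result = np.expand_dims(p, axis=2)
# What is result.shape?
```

(1, 8, 1, 2)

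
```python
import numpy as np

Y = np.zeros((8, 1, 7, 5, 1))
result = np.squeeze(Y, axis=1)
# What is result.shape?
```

(8, 7, 5, 1)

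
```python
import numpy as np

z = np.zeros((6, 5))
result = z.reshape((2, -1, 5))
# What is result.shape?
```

(2, 3, 5)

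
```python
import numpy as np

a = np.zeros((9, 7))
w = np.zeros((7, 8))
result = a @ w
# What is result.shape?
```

(9, 8)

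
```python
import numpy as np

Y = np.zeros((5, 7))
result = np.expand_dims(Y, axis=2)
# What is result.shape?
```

(5, 7, 1)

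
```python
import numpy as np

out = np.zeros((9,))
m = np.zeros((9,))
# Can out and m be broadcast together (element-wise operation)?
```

Yes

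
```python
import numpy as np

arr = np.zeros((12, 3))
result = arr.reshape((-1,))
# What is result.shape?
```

(36,)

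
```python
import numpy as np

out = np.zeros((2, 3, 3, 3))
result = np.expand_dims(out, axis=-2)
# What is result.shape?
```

(2, 3, 3, 1, 3)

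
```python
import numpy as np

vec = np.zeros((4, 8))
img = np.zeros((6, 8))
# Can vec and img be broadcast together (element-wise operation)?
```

No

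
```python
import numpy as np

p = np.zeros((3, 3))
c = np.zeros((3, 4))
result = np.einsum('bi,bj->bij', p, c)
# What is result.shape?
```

(3, 3, 4)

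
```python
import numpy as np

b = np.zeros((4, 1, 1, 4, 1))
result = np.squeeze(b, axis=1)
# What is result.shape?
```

(4, 1, 4, 1)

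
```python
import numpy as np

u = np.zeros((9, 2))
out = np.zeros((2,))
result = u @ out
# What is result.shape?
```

(9,)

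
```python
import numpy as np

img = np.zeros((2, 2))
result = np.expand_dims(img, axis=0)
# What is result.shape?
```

(1, 2, 2)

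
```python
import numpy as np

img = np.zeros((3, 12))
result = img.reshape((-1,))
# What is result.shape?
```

(36,)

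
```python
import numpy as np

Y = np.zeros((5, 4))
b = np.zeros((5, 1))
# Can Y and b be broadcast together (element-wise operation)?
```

Yes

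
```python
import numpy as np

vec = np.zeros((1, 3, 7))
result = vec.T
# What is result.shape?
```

(7, 3, 1)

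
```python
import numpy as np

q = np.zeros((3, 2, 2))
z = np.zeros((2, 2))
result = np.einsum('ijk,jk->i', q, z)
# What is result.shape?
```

(3,)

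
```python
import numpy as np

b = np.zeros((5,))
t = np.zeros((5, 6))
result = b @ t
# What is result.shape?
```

(6,)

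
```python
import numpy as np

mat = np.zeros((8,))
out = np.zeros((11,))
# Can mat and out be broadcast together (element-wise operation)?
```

No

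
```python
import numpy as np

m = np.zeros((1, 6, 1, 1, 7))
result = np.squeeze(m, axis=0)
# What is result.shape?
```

(6, 1, 1, 7)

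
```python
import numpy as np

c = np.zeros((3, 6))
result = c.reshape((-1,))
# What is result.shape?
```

(18,)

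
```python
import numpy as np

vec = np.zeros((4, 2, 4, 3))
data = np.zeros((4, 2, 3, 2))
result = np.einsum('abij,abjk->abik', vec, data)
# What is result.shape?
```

(4, 2, 4, 2)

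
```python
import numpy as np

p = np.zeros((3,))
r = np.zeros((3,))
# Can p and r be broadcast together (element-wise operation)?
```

Yes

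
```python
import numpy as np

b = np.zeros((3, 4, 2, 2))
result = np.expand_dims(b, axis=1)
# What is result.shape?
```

(3, 1, 4, 2, 2)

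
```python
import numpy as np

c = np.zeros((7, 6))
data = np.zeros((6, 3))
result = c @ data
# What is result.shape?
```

(7, 3)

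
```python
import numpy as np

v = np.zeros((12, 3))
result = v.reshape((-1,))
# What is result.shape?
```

(36,)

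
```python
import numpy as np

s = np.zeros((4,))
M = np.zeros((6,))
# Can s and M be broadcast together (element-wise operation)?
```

No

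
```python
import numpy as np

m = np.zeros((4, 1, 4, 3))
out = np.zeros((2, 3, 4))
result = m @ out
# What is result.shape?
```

(4, 2, 4, 4)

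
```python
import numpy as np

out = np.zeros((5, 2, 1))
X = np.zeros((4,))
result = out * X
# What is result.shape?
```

(5, 2, 4)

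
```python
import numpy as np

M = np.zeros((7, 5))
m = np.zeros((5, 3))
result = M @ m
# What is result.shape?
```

(7, 3)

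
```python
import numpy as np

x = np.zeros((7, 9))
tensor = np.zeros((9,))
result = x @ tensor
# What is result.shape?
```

(7,)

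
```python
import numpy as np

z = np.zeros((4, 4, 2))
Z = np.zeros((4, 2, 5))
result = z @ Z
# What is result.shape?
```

(4, 4, 5)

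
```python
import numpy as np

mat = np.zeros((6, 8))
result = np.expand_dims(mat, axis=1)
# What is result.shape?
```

(6, 1, 8)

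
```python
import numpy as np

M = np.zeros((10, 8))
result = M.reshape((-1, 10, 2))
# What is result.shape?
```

(4, 10, 2)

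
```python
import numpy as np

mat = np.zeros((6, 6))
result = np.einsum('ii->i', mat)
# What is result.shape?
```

(6,)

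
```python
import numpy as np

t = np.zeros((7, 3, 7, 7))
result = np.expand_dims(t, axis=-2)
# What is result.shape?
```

(7, 3, 7, 1, 7)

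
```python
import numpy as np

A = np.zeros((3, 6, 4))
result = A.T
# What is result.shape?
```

(4, 6, 3)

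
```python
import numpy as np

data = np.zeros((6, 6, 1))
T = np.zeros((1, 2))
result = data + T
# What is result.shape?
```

(6, 6, 2)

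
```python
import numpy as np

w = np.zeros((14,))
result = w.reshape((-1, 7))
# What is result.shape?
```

(2, 7)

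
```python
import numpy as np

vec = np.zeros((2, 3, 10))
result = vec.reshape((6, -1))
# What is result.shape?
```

(6, 10)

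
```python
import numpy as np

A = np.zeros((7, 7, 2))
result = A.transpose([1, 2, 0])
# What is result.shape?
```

(7, 2, 7)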